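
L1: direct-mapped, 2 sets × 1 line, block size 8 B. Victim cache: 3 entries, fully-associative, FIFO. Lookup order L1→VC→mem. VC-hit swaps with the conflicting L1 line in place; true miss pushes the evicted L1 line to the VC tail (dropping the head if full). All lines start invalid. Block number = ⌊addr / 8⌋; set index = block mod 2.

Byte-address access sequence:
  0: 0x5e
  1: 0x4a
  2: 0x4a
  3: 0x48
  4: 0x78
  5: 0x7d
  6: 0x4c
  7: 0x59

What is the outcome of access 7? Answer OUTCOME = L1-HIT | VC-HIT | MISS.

#0 0x5e→b11/s1 MISS; vc=[]
#1 0x4a→b9/s1 MISS; vc=[11]
#2 0x4a→b9/s1 L1-HIT; vc=[11]
#3 0x48→b9/s1 L1-HIT; vc=[11]
#4 0x78→b15/s1 MISS; vc=[11,9]
#5 0x7d→b15/s1 L1-HIT; vc=[11,9]
#6 0x4c→b9/s1 VC-HIT; vc=[11,15]
#7 0x59→b11/s1 VC-HIT; vc=[9,15]

OUTCOME = VC-HIT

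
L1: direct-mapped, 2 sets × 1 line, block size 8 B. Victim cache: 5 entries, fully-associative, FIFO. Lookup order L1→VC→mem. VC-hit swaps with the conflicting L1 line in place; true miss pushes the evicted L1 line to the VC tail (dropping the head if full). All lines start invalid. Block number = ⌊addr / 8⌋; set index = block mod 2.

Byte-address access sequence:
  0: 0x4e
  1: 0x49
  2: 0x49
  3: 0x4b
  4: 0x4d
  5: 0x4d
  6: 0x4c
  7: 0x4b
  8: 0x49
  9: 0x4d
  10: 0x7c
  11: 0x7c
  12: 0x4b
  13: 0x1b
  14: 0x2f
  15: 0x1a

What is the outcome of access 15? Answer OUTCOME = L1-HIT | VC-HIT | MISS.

OUTCOME = VC-HIT

#0 0x4e→b9/s1 MISS; vc=[]
#1 0x49→b9/s1 L1-HIT; vc=[]
#2 0x49→b9/s1 L1-HIT; vc=[]
#3 0x4b→b9/s1 L1-HIT; vc=[]
#4 0x4d→b9/s1 L1-HIT; vc=[]
#5 0x4d→b9/s1 L1-HIT; vc=[]
#6 0x4c→b9/s1 L1-HIT; vc=[]
#7 0x4b→b9/s1 L1-HIT; vc=[]
#8 0x49→b9/s1 L1-HIT; vc=[]
#9 0x4d→b9/s1 L1-HIT; vc=[]
#10 0x7c→b15/s1 MISS; vc=[9]
#11 0x7c→b15/s1 L1-HIT; vc=[9]
#12 0x4b→b9/s1 VC-HIT; vc=[15]
#13 0x1b→b3/s1 MISS; vc=[15,9]
#14 0x2f→b5/s1 MISS; vc=[15,9,3]
#15 0x1a→b3/s1 VC-HIT; vc=[15,9,5]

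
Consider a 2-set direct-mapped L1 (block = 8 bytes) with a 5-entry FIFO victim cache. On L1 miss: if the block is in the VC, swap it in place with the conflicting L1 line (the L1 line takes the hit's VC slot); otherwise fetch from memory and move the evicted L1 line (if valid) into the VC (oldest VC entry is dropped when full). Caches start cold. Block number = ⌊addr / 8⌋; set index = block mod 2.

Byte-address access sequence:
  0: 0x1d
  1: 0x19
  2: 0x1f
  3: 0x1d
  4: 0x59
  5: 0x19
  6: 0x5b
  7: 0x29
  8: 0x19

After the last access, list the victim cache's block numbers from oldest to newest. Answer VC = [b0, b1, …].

VC = [5, 11]

0: 0x1d (blk 3, set 1) → MISS  vc=[]
1: 0x19 (blk 3, set 1) → L1-HIT  vc=[]
2: 0x1f (blk 3, set 1) → L1-HIT  vc=[]
3: 0x1d (blk 3, set 1) → L1-HIT  vc=[]
4: 0x59 (blk 11, set 1) → MISS  vc=[3]
5: 0x19 (blk 3, set 1) → VC-HIT  vc=[11]
6: 0x5b (blk 11, set 1) → VC-HIT  vc=[3]
7: 0x29 (blk 5, set 1) → MISS  vc=[3, 11]
8: 0x19 (blk 3, set 1) → VC-HIT  vc=[5, 11]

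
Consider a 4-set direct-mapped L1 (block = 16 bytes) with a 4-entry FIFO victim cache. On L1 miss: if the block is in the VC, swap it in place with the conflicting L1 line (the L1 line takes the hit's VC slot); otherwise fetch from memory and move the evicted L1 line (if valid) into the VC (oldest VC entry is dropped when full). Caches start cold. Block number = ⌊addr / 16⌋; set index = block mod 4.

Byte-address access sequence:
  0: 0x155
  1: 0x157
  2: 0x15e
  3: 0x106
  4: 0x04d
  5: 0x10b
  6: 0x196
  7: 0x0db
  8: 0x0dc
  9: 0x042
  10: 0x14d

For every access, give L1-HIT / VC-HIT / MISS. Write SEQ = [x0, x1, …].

SEQ = [MISS, L1-HIT, L1-HIT, MISS, MISS, VC-HIT, MISS, MISS, L1-HIT, VC-HIT, MISS]

  [0] addr=0x155 blk=21 s=1: MISS | VC []
  [1] addr=0x157 blk=21 s=1: L1-HIT | VC []
  [2] addr=0x15e blk=21 s=1: L1-HIT | VC []
  [3] addr=0x106 blk=16 s=0: MISS | VC []
  [4] addr=0x4d blk=4 s=0: MISS | VC [16]
  [5] addr=0x10b blk=16 s=0: VC-HIT | VC [4]
  [6] addr=0x196 blk=25 s=1: MISS | VC [4, 21]
  [7] addr=0xdb blk=13 s=1: MISS | VC [4, 21, 25]
  [8] addr=0xdc blk=13 s=1: L1-HIT | VC [4, 21, 25]
  [9] addr=0x42 blk=4 s=0: VC-HIT | VC [16, 21, 25]
  [10] addr=0x14d blk=20 s=0: MISS | VC [16, 21, 25, 4]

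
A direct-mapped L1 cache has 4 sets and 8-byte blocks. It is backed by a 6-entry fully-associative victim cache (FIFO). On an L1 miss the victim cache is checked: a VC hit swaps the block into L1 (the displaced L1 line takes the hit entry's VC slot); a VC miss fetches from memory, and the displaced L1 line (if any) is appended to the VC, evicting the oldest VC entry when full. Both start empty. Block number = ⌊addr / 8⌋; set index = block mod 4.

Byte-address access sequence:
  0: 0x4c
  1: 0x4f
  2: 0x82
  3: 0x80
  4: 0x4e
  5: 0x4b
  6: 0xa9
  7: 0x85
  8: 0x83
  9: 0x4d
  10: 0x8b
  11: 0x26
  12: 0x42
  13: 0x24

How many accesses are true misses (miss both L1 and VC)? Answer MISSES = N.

  [0] addr=0x4c blk=9 s=1: MISS | VC []
  [1] addr=0x4f blk=9 s=1: L1-HIT | VC []
  [2] addr=0x82 blk=16 s=0: MISS | VC []
  [3] addr=0x80 blk=16 s=0: L1-HIT | VC []
  [4] addr=0x4e blk=9 s=1: L1-HIT | VC []
  [5] addr=0x4b blk=9 s=1: L1-HIT | VC []
  [6] addr=0xa9 blk=21 s=1: MISS | VC [9]
  [7] addr=0x85 blk=16 s=0: L1-HIT | VC [9]
  [8] addr=0x83 blk=16 s=0: L1-HIT | VC [9]
  [9] addr=0x4d blk=9 s=1: VC-HIT | VC [21]
  [10] addr=0x8b blk=17 s=1: MISS | VC [21, 9]
  [11] addr=0x26 blk=4 s=0: MISS | VC [21, 9, 16]
  [12] addr=0x42 blk=8 s=0: MISS | VC [21, 9, 16, 4]
  [13] addr=0x24 blk=4 s=0: VC-HIT | VC [21, 9, 16, 8]

MISSES = 6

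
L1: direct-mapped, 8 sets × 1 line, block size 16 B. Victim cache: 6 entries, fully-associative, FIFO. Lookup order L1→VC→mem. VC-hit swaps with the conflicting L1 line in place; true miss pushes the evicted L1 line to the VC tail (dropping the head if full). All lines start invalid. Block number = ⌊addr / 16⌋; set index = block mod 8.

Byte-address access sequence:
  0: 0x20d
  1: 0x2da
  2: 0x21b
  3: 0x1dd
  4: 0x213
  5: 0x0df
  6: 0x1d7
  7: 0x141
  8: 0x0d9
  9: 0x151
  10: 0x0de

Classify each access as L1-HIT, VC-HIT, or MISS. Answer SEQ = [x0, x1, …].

SEQ = [MISS, MISS, MISS, MISS, L1-HIT, MISS, VC-HIT, MISS, VC-HIT, MISS, VC-HIT]

  [0] addr=0x20d blk=32 s=0: MISS | VC []
  [1] addr=0x2da blk=45 s=5: MISS | VC []
  [2] addr=0x21b blk=33 s=1: MISS | VC []
  [3] addr=0x1dd blk=29 s=5: MISS | VC [45]
  [4] addr=0x213 blk=33 s=1: L1-HIT | VC [45]
  [5] addr=0xdf blk=13 s=5: MISS | VC [45, 29]
  [6] addr=0x1d7 blk=29 s=5: VC-HIT | VC [45, 13]
  [7] addr=0x141 blk=20 s=4: MISS | VC [45, 13]
  [8] addr=0xd9 blk=13 s=5: VC-HIT | VC [45, 29]
  [9] addr=0x151 blk=21 s=5: MISS | VC [45, 29, 13]
  [10] addr=0xde blk=13 s=5: VC-HIT | VC [45, 29, 21]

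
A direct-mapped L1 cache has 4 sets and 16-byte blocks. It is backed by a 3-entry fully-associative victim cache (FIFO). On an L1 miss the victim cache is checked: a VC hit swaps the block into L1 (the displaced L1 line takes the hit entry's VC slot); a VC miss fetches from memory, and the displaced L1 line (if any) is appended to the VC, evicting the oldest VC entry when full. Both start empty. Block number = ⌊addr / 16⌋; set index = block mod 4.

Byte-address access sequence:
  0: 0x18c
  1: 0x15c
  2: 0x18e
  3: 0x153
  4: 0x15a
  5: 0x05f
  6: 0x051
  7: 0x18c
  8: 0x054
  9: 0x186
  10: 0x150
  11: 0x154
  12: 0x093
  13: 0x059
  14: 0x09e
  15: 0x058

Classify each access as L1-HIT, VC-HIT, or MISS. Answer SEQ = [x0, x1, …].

#0 0x18c→b24/s0 MISS; vc=[]
#1 0x15c→b21/s1 MISS; vc=[]
#2 0x18e→b24/s0 L1-HIT; vc=[]
#3 0x153→b21/s1 L1-HIT; vc=[]
#4 0x15a→b21/s1 L1-HIT; vc=[]
#5 0x5f→b5/s1 MISS; vc=[21]
#6 0x51→b5/s1 L1-HIT; vc=[21]
#7 0x18c→b24/s0 L1-HIT; vc=[21]
#8 0x54→b5/s1 L1-HIT; vc=[21]
#9 0x186→b24/s0 L1-HIT; vc=[21]
#10 0x150→b21/s1 VC-HIT; vc=[5]
#11 0x154→b21/s1 L1-HIT; vc=[5]
#12 0x93→b9/s1 MISS; vc=[5,21]
#13 0x59→b5/s1 VC-HIT; vc=[9,21]
#14 0x9e→b9/s1 VC-HIT; vc=[5,21]
#15 0x58→b5/s1 VC-HIT; vc=[9,21]

SEQ = [MISS, MISS, L1-HIT, L1-HIT, L1-HIT, MISS, L1-HIT, L1-HIT, L1-HIT, L1-HIT, VC-HIT, L1-HIT, MISS, VC-HIT, VC-HIT, VC-HIT]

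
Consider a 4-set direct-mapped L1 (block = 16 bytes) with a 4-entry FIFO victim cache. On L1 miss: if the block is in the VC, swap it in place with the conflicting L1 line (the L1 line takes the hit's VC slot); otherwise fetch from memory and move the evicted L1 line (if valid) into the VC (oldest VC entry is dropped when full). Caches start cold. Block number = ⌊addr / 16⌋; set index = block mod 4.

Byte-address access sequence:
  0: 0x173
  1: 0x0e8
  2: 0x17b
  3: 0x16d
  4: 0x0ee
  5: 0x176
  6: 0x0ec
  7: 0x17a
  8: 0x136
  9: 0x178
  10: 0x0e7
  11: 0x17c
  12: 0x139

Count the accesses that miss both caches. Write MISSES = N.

MISSES = 4

0: 0x173 (blk 23, set 3) → MISS  vc=[]
1: 0xe8 (blk 14, set 2) → MISS  vc=[]
2: 0x17b (blk 23, set 3) → L1-HIT  vc=[]
3: 0x16d (blk 22, set 2) → MISS  vc=[14]
4: 0xee (blk 14, set 2) → VC-HIT  vc=[22]
5: 0x176 (blk 23, set 3) → L1-HIT  vc=[22]
6: 0xec (blk 14, set 2) → L1-HIT  vc=[22]
7: 0x17a (blk 23, set 3) → L1-HIT  vc=[22]
8: 0x136 (blk 19, set 3) → MISS  vc=[22, 23]
9: 0x178 (blk 23, set 3) → VC-HIT  vc=[22, 19]
10: 0xe7 (blk 14, set 2) → L1-HIT  vc=[22, 19]
11: 0x17c (blk 23, set 3) → L1-HIT  vc=[22, 19]
12: 0x139 (blk 19, set 3) → VC-HIT  vc=[22, 23]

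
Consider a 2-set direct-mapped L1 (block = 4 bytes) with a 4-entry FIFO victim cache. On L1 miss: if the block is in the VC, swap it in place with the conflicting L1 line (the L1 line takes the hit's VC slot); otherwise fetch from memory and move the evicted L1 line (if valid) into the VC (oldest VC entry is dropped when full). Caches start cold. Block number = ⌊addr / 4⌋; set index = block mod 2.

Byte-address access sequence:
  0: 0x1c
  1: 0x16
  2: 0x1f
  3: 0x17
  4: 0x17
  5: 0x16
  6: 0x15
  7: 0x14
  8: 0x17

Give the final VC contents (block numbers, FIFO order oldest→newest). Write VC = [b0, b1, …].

VC = [7]

  [0] addr=0x1c blk=7 s=1: MISS | VC []
  [1] addr=0x16 blk=5 s=1: MISS | VC [7]
  [2] addr=0x1f blk=7 s=1: VC-HIT | VC [5]
  [3] addr=0x17 blk=5 s=1: VC-HIT | VC [7]
  [4] addr=0x17 blk=5 s=1: L1-HIT | VC [7]
  [5] addr=0x16 blk=5 s=1: L1-HIT | VC [7]
  [6] addr=0x15 blk=5 s=1: L1-HIT | VC [7]
  [7] addr=0x14 blk=5 s=1: L1-HIT | VC [7]
  [8] addr=0x17 blk=5 s=1: L1-HIT | VC [7]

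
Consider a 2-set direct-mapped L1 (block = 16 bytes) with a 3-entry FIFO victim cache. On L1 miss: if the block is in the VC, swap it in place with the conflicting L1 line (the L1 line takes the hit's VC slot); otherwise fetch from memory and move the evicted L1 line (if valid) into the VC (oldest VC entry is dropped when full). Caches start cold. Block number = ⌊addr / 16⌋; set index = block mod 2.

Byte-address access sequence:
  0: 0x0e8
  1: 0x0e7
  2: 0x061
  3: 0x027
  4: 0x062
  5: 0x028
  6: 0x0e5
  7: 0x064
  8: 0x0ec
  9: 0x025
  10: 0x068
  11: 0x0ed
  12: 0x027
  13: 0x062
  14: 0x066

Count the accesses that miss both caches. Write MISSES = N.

MISSES = 3

  [0] addr=0xe8 blk=14 s=0: MISS | VC []
  [1] addr=0xe7 blk=14 s=0: L1-HIT | VC []
  [2] addr=0x61 blk=6 s=0: MISS | VC [14]
  [3] addr=0x27 blk=2 s=0: MISS | VC [14, 6]
  [4] addr=0x62 blk=6 s=0: VC-HIT | VC [14, 2]
  [5] addr=0x28 blk=2 s=0: VC-HIT | VC [14, 6]
  [6] addr=0xe5 blk=14 s=0: VC-HIT | VC [2, 6]
  [7] addr=0x64 blk=6 s=0: VC-HIT | VC [2, 14]
  [8] addr=0xec blk=14 s=0: VC-HIT | VC [2, 6]
  [9] addr=0x25 blk=2 s=0: VC-HIT | VC [14, 6]
  [10] addr=0x68 blk=6 s=0: VC-HIT | VC [14, 2]
  [11] addr=0xed blk=14 s=0: VC-HIT | VC [6, 2]
  [12] addr=0x27 blk=2 s=0: VC-HIT | VC [6, 14]
  [13] addr=0x62 blk=6 s=0: VC-HIT | VC [2, 14]
  [14] addr=0x66 blk=6 s=0: L1-HIT | VC [2, 14]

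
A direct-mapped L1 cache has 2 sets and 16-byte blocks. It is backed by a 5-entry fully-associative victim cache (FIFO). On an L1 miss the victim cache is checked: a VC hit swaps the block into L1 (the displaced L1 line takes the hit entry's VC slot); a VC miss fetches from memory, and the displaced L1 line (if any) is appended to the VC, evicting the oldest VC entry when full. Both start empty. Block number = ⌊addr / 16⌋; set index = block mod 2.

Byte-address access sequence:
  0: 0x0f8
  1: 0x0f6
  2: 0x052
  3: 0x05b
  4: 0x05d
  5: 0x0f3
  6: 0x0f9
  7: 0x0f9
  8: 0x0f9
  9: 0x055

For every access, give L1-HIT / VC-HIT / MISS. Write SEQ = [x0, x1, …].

SEQ = [MISS, L1-HIT, MISS, L1-HIT, L1-HIT, VC-HIT, L1-HIT, L1-HIT, L1-HIT, VC-HIT]

0: 0xf8 (blk 15, set 1) → MISS  vc=[]
1: 0xf6 (blk 15, set 1) → L1-HIT  vc=[]
2: 0x52 (blk 5, set 1) → MISS  vc=[15]
3: 0x5b (blk 5, set 1) → L1-HIT  vc=[15]
4: 0x5d (blk 5, set 1) → L1-HIT  vc=[15]
5: 0xf3 (blk 15, set 1) → VC-HIT  vc=[5]
6: 0xf9 (blk 15, set 1) → L1-HIT  vc=[5]
7: 0xf9 (blk 15, set 1) → L1-HIT  vc=[5]
8: 0xf9 (blk 15, set 1) → L1-HIT  vc=[5]
9: 0x55 (blk 5, set 1) → VC-HIT  vc=[15]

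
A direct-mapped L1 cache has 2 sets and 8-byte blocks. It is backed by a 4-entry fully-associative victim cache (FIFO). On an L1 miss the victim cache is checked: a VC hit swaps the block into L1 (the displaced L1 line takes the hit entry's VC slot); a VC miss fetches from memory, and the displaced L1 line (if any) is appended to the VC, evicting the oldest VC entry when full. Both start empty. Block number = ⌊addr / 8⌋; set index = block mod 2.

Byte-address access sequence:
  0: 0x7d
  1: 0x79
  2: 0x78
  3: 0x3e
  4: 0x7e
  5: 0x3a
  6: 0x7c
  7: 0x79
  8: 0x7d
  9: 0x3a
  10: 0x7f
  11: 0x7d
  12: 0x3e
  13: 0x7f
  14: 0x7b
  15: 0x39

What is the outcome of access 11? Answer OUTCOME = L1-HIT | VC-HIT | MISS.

OUTCOME = L1-HIT

  [0] addr=0x7d blk=15 s=1: MISS | VC []
  [1] addr=0x79 blk=15 s=1: L1-HIT | VC []
  [2] addr=0x78 blk=15 s=1: L1-HIT | VC []
  [3] addr=0x3e blk=7 s=1: MISS | VC [15]
  [4] addr=0x7e blk=15 s=1: VC-HIT | VC [7]
  [5] addr=0x3a blk=7 s=1: VC-HIT | VC [15]
  [6] addr=0x7c blk=15 s=1: VC-HIT | VC [7]
  [7] addr=0x79 blk=15 s=1: L1-HIT | VC [7]
  [8] addr=0x7d blk=15 s=1: L1-HIT | VC [7]
  [9] addr=0x3a blk=7 s=1: VC-HIT | VC [15]
  [10] addr=0x7f blk=15 s=1: VC-HIT | VC [7]
  [11] addr=0x7d blk=15 s=1: L1-HIT | VC [7]
  [12] addr=0x3e blk=7 s=1: VC-HIT | VC [15]
  [13] addr=0x7f blk=15 s=1: VC-HIT | VC [7]
  [14] addr=0x7b blk=15 s=1: L1-HIT | VC [7]
  [15] addr=0x39 blk=7 s=1: VC-HIT | VC [15]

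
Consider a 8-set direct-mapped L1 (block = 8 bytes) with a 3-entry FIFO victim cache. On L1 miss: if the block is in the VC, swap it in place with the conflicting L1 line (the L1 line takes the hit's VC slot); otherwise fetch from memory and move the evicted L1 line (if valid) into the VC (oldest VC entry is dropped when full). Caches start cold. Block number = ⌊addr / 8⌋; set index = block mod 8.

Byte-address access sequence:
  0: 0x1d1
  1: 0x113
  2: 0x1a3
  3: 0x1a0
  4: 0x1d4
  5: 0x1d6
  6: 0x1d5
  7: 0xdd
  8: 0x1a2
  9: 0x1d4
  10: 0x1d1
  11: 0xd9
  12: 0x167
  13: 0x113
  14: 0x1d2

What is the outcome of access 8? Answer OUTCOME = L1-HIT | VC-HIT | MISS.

#0 0x1d1→b58/s2 MISS; vc=[]
#1 0x113→b34/s2 MISS; vc=[58]
#2 0x1a3→b52/s4 MISS; vc=[58]
#3 0x1a0→b52/s4 L1-HIT; vc=[58]
#4 0x1d4→b58/s2 VC-HIT; vc=[34]
#5 0x1d6→b58/s2 L1-HIT; vc=[34]
#6 0x1d5→b58/s2 L1-HIT; vc=[34]
#7 0xdd→b27/s3 MISS; vc=[34]
#8 0x1a2→b52/s4 L1-HIT; vc=[34]
#9 0x1d4→b58/s2 L1-HIT; vc=[34]
#10 0x1d1→b58/s2 L1-HIT; vc=[34]
#11 0xd9→b27/s3 L1-HIT; vc=[34]
#12 0x167→b44/s4 MISS; vc=[34,52]
#13 0x113→b34/s2 VC-HIT; vc=[58,52]
#14 0x1d2→b58/s2 VC-HIT; vc=[34,52]

OUTCOME = L1-HIT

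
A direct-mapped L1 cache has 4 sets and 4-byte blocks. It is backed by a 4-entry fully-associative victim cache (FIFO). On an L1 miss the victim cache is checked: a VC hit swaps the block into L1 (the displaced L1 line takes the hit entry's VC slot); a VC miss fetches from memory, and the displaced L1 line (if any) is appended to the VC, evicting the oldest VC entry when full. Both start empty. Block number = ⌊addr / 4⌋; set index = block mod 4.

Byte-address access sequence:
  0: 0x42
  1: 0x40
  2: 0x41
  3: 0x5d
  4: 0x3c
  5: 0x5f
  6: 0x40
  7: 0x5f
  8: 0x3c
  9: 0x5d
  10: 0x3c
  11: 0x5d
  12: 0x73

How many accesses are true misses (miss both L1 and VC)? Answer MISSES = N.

MISSES = 4

0: 0x42 (blk 16, set 0) → MISS  vc=[]
1: 0x40 (blk 16, set 0) → L1-HIT  vc=[]
2: 0x41 (blk 16, set 0) → L1-HIT  vc=[]
3: 0x5d (blk 23, set 3) → MISS  vc=[]
4: 0x3c (blk 15, set 3) → MISS  vc=[23]
5: 0x5f (blk 23, set 3) → VC-HIT  vc=[15]
6: 0x40 (blk 16, set 0) → L1-HIT  vc=[15]
7: 0x5f (blk 23, set 3) → L1-HIT  vc=[15]
8: 0x3c (blk 15, set 3) → VC-HIT  vc=[23]
9: 0x5d (blk 23, set 3) → VC-HIT  vc=[15]
10: 0x3c (blk 15, set 3) → VC-HIT  vc=[23]
11: 0x5d (blk 23, set 3) → VC-HIT  vc=[15]
12: 0x73 (blk 28, set 0) → MISS  vc=[15, 16]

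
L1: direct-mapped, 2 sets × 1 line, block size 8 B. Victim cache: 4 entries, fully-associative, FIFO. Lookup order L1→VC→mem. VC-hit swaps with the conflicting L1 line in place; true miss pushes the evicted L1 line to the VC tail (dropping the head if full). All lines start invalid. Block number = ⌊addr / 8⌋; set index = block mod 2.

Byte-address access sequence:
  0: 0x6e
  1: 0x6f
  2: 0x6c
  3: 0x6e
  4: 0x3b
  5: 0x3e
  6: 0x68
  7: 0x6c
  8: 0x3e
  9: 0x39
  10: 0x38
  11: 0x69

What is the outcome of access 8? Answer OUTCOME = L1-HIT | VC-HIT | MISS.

OUTCOME = VC-HIT

0: 0x6e (blk 13, set 1) → MISS  vc=[]
1: 0x6f (blk 13, set 1) → L1-HIT  vc=[]
2: 0x6c (blk 13, set 1) → L1-HIT  vc=[]
3: 0x6e (blk 13, set 1) → L1-HIT  vc=[]
4: 0x3b (blk 7, set 1) → MISS  vc=[13]
5: 0x3e (blk 7, set 1) → L1-HIT  vc=[13]
6: 0x68 (blk 13, set 1) → VC-HIT  vc=[7]
7: 0x6c (blk 13, set 1) → L1-HIT  vc=[7]
8: 0x3e (blk 7, set 1) → VC-HIT  vc=[13]
9: 0x39 (blk 7, set 1) → L1-HIT  vc=[13]
10: 0x38 (blk 7, set 1) → L1-HIT  vc=[13]
11: 0x69 (blk 13, set 1) → VC-HIT  vc=[7]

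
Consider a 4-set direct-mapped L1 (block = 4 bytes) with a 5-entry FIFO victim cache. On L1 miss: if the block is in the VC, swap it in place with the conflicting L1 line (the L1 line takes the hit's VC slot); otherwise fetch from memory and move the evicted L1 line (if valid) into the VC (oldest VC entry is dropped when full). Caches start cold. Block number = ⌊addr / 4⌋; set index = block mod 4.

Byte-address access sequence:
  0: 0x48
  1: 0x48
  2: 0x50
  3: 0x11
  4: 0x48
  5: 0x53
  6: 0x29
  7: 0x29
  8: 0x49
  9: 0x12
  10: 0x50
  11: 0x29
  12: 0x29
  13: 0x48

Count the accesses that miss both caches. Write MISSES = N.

MISSES = 4

  [0] addr=0x48 blk=18 s=2: MISS | VC []
  [1] addr=0x48 blk=18 s=2: L1-HIT | VC []
  [2] addr=0x50 blk=20 s=0: MISS | VC []
  [3] addr=0x11 blk=4 s=0: MISS | VC [20]
  [4] addr=0x48 blk=18 s=2: L1-HIT | VC [20]
  [5] addr=0x53 blk=20 s=0: VC-HIT | VC [4]
  [6] addr=0x29 blk=10 s=2: MISS | VC [4, 18]
  [7] addr=0x29 blk=10 s=2: L1-HIT | VC [4, 18]
  [8] addr=0x49 blk=18 s=2: VC-HIT | VC [4, 10]
  [9] addr=0x12 blk=4 s=0: VC-HIT | VC [20, 10]
  [10] addr=0x50 blk=20 s=0: VC-HIT | VC [4, 10]
  [11] addr=0x29 blk=10 s=2: VC-HIT | VC [4, 18]
  [12] addr=0x29 blk=10 s=2: L1-HIT | VC [4, 18]
  [13] addr=0x48 blk=18 s=2: VC-HIT | VC [4, 10]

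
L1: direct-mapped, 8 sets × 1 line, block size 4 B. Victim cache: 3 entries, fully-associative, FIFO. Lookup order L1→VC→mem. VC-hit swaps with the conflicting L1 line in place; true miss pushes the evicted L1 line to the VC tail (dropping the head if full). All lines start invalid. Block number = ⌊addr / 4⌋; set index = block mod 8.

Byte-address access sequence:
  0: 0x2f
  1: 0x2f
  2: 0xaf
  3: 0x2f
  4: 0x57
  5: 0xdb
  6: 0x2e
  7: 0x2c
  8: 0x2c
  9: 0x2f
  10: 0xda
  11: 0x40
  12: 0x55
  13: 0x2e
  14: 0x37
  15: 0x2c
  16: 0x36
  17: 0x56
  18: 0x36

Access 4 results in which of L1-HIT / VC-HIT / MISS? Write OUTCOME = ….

0: 0x2f (blk 11, set 3) → MISS  vc=[]
1: 0x2f (blk 11, set 3) → L1-HIT  vc=[]
2: 0xaf (blk 43, set 3) → MISS  vc=[11]
3: 0x2f (blk 11, set 3) → VC-HIT  vc=[43]
4: 0x57 (blk 21, set 5) → MISS  vc=[43]
5: 0xdb (blk 54, set 6) → MISS  vc=[43]
6: 0x2e (blk 11, set 3) → L1-HIT  vc=[43]
7: 0x2c (blk 11, set 3) → L1-HIT  vc=[43]
8: 0x2c (blk 11, set 3) → L1-HIT  vc=[43]
9: 0x2f (blk 11, set 3) → L1-HIT  vc=[43]
10: 0xda (blk 54, set 6) → L1-HIT  vc=[43]
11: 0x40 (blk 16, set 0) → MISS  vc=[43]
12: 0x55 (blk 21, set 5) → L1-HIT  vc=[43]
13: 0x2e (blk 11, set 3) → L1-HIT  vc=[43]
14: 0x37 (blk 13, set 5) → MISS  vc=[43, 21]
15: 0x2c (blk 11, set 3) → L1-HIT  vc=[43, 21]
16: 0x36 (blk 13, set 5) → L1-HIT  vc=[43, 21]
17: 0x56 (blk 21, set 5) → VC-HIT  vc=[43, 13]
18: 0x36 (blk 13, set 5) → VC-HIT  vc=[43, 21]

OUTCOME = MISS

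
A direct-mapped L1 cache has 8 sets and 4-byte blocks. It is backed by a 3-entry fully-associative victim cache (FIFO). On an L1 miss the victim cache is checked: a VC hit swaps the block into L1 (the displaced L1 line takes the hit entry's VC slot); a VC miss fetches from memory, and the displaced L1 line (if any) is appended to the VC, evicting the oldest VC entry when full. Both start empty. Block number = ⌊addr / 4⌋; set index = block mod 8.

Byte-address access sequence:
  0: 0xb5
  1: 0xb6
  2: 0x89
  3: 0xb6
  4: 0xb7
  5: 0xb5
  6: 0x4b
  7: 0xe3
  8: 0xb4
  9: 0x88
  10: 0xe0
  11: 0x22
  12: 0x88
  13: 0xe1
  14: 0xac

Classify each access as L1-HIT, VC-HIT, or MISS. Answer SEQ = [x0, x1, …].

SEQ = [MISS, L1-HIT, MISS, L1-HIT, L1-HIT, L1-HIT, MISS, MISS, L1-HIT, VC-HIT, L1-HIT, MISS, L1-HIT, VC-HIT, MISS]

#0 0xb5→b45/s5 MISS; vc=[]
#1 0xb6→b45/s5 L1-HIT; vc=[]
#2 0x89→b34/s2 MISS; vc=[]
#3 0xb6→b45/s5 L1-HIT; vc=[]
#4 0xb7→b45/s5 L1-HIT; vc=[]
#5 0xb5→b45/s5 L1-HIT; vc=[]
#6 0x4b→b18/s2 MISS; vc=[34]
#7 0xe3→b56/s0 MISS; vc=[34]
#8 0xb4→b45/s5 L1-HIT; vc=[34]
#9 0x88→b34/s2 VC-HIT; vc=[18]
#10 0xe0→b56/s0 L1-HIT; vc=[18]
#11 0x22→b8/s0 MISS; vc=[18,56]
#12 0x88→b34/s2 L1-HIT; vc=[18,56]
#13 0xe1→b56/s0 VC-HIT; vc=[18,8]
#14 0xac→b43/s3 MISS; vc=[18,8]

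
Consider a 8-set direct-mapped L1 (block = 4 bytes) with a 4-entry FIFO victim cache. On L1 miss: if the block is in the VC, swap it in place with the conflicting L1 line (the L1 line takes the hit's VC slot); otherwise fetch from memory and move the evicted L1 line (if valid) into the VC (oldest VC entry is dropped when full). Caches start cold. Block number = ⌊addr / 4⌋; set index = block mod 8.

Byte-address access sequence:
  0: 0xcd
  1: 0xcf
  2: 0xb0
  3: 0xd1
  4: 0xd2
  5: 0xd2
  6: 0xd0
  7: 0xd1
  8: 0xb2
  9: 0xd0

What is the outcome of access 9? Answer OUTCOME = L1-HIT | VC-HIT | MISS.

  [0] addr=0xcd blk=51 s=3: MISS | VC []
  [1] addr=0xcf blk=51 s=3: L1-HIT | VC []
  [2] addr=0xb0 blk=44 s=4: MISS | VC []
  [3] addr=0xd1 blk=52 s=4: MISS | VC [44]
  [4] addr=0xd2 blk=52 s=4: L1-HIT | VC [44]
  [5] addr=0xd2 blk=52 s=4: L1-HIT | VC [44]
  [6] addr=0xd0 blk=52 s=4: L1-HIT | VC [44]
  [7] addr=0xd1 blk=52 s=4: L1-HIT | VC [44]
  [8] addr=0xb2 blk=44 s=4: VC-HIT | VC [52]
  [9] addr=0xd0 blk=52 s=4: VC-HIT | VC [44]

OUTCOME = VC-HIT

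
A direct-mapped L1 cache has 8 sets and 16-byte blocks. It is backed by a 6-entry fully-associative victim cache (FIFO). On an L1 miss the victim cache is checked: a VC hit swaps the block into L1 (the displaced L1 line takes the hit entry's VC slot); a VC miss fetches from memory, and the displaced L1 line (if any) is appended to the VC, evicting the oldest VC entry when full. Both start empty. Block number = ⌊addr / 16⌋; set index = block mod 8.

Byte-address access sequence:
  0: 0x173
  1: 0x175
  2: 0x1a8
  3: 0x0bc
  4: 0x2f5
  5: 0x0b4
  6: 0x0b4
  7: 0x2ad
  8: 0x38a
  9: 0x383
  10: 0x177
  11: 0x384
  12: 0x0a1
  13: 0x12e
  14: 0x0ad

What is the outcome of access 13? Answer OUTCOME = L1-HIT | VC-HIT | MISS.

OUTCOME = MISS

  [0] addr=0x173 blk=23 s=7: MISS | VC []
  [1] addr=0x175 blk=23 s=7: L1-HIT | VC []
  [2] addr=0x1a8 blk=26 s=2: MISS | VC []
  [3] addr=0xbc blk=11 s=3: MISS | VC []
  [4] addr=0x2f5 blk=47 s=7: MISS | VC [23]
  [5] addr=0xb4 blk=11 s=3: L1-HIT | VC [23]
  [6] addr=0xb4 blk=11 s=3: L1-HIT | VC [23]
  [7] addr=0x2ad blk=42 s=2: MISS | VC [23, 26]
  [8] addr=0x38a blk=56 s=0: MISS | VC [23, 26]
  [9] addr=0x383 blk=56 s=0: L1-HIT | VC [23, 26]
  [10] addr=0x177 blk=23 s=7: VC-HIT | VC [47, 26]
  [11] addr=0x384 blk=56 s=0: L1-HIT | VC [47, 26]
  [12] addr=0xa1 blk=10 s=2: MISS | VC [47, 26, 42]
  [13] addr=0x12e blk=18 s=2: MISS | VC [47, 26, 42, 10]
  [14] addr=0xad blk=10 s=2: VC-HIT | VC [47, 26, 42, 18]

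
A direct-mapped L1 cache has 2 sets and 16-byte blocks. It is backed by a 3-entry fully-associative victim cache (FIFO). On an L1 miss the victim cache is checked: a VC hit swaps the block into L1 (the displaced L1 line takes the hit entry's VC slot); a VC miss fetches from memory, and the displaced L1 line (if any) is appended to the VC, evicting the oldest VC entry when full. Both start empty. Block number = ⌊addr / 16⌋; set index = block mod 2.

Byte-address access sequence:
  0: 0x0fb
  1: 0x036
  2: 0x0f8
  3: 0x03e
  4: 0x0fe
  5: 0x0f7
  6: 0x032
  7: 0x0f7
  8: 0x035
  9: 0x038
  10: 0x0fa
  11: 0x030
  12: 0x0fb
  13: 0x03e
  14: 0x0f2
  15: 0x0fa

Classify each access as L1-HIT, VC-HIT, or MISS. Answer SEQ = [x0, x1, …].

SEQ = [MISS, MISS, VC-HIT, VC-HIT, VC-HIT, L1-HIT, VC-HIT, VC-HIT, VC-HIT, L1-HIT, VC-HIT, VC-HIT, VC-HIT, VC-HIT, VC-HIT, L1-HIT]

  [0] addr=0xfb blk=15 s=1: MISS | VC []
  [1] addr=0x36 blk=3 s=1: MISS | VC [15]
  [2] addr=0xf8 blk=15 s=1: VC-HIT | VC [3]
  [3] addr=0x3e blk=3 s=1: VC-HIT | VC [15]
  [4] addr=0xfe blk=15 s=1: VC-HIT | VC [3]
  [5] addr=0xf7 blk=15 s=1: L1-HIT | VC [3]
  [6] addr=0x32 blk=3 s=1: VC-HIT | VC [15]
  [7] addr=0xf7 blk=15 s=1: VC-HIT | VC [3]
  [8] addr=0x35 blk=3 s=1: VC-HIT | VC [15]
  [9] addr=0x38 blk=3 s=1: L1-HIT | VC [15]
  [10] addr=0xfa blk=15 s=1: VC-HIT | VC [3]
  [11] addr=0x30 blk=3 s=1: VC-HIT | VC [15]
  [12] addr=0xfb blk=15 s=1: VC-HIT | VC [3]
  [13] addr=0x3e blk=3 s=1: VC-HIT | VC [15]
  [14] addr=0xf2 blk=15 s=1: VC-HIT | VC [3]
  [15] addr=0xfa blk=15 s=1: L1-HIT | VC [3]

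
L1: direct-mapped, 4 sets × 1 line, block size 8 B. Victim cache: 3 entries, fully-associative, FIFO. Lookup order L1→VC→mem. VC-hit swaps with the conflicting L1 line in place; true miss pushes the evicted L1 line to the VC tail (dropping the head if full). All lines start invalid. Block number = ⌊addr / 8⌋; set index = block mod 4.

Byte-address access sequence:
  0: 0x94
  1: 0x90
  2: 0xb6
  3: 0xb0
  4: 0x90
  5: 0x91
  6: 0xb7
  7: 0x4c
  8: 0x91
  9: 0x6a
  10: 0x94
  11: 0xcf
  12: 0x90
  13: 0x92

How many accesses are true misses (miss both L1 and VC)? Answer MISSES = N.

  [0] addr=0x94 blk=18 s=2: MISS | VC []
  [1] addr=0x90 blk=18 s=2: L1-HIT | VC []
  [2] addr=0xb6 blk=22 s=2: MISS | VC [18]
  [3] addr=0xb0 blk=22 s=2: L1-HIT | VC [18]
  [4] addr=0x90 blk=18 s=2: VC-HIT | VC [22]
  [5] addr=0x91 blk=18 s=2: L1-HIT | VC [22]
  [6] addr=0xb7 blk=22 s=2: VC-HIT | VC [18]
  [7] addr=0x4c blk=9 s=1: MISS | VC [18]
  [8] addr=0x91 blk=18 s=2: VC-HIT | VC [22]
  [9] addr=0x6a blk=13 s=1: MISS | VC [22, 9]
  [10] addr=0x94 blk=18 s=2: L1-HIT | VC [22, 9]
  [11] addr=0xcf blk=25 s=1: MISS | VC [22, 9, 13]
  [12] addr=0x90 blk=18 s=2: L1-HIT | VC [22, 9, 13]
  [13] addr=0x92 blk=18 s=2: L1-HIT | VC [22, 9, 13]

MISSES = 5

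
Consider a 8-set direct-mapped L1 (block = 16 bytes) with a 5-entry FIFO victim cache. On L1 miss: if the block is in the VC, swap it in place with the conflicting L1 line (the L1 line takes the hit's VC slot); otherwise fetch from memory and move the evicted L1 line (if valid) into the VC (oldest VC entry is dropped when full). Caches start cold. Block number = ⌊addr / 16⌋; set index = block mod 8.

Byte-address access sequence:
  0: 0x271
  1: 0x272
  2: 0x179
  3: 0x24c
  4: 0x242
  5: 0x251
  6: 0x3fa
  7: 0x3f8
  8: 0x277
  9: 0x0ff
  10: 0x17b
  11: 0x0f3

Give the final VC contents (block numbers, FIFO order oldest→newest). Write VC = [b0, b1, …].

#0 0x271→b39/s7 MISS; vc=[]
#1 0x272→b39/s7 L1-HIT; vc=[]
#2 0x179→b23/s7 MISS; vc=[39]
#3 0x24c→b36/s4 MISS; vc=[39]
#4 0x242→b36/s4 L1-HIT; vc=[39]
#5 0x251→b37/s5 MISS; vc=[39]
#6 0x3fa→b63/s7 MISS; vc=[39,23]
#7 0x3f8→b63/s7 L1-HIT; vc=[39,23]
#8 0x277→b39/s7 VC-HIT; vc=[63,23]
#9 0xff→b15/s7 MISS; vc=[63,23,39]
#10 0x17b→b23/s7 VC-HIT; vc=[63,15,39]
#11 0xf3→b15/s7 VC-HIT; vc=[63,23,39]

VC = [63, 23, 39]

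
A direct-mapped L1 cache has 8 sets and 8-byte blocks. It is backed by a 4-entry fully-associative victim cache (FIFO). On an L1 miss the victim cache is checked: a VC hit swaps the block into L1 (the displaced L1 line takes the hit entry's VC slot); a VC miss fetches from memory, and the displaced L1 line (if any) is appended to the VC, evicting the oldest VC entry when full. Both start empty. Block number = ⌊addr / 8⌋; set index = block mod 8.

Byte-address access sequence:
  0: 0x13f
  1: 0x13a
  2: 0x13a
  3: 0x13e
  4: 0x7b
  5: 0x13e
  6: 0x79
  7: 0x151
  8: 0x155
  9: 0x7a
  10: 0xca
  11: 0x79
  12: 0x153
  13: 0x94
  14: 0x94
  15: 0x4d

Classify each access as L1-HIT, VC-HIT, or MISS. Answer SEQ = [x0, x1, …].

SEQ = [MISS, L1-HIT, L1-HIT, L1-HIT, MISS, VC-HIT, VC-HIT, MISS, L1-HIT, L1-HIT, MISS, L1-HIT, L1-HIT, MISS, L1-HIT, MISS]

#0 0x13f→b39/s7 MISS; vc=[]
#1 0x13a→b39/s7 L1-HIT; vc=[]
#2 0x13a→b39/s7 L1-HIT; vc=[]
#3 0x13e→b39/s7 L1-HIT; vc=[]
#4 0x7b→b15/s7 MISS; vc=[39]
#5 0x13e→b39/s7 VC-HIT; vc=[15]
#6 0x79→b15/s7 VC-HIT; vc=[39]
#7 0x151→b42/s2 MISS; vc=[39]
#8 0x155→b42/s2 L1-HIT; vc=[39]
#9 0x7a→b15/s7 L1-HIT; vc=[39]
#10 0xca→b25/s1 MISS; vc=[39]
#11 0x79→b15/s7 L1-HIT; vc=[39]
#12 0x153→b42/s2 L1-HIT; vc=[39]
#13 0x94→b18/s2 MISS; vc=[39,42]
#14 0x94→b18/s2 L1-HIT; vc=[39,42]
#15 0x4d→b9/s1 MISS; vc=[39,42,25]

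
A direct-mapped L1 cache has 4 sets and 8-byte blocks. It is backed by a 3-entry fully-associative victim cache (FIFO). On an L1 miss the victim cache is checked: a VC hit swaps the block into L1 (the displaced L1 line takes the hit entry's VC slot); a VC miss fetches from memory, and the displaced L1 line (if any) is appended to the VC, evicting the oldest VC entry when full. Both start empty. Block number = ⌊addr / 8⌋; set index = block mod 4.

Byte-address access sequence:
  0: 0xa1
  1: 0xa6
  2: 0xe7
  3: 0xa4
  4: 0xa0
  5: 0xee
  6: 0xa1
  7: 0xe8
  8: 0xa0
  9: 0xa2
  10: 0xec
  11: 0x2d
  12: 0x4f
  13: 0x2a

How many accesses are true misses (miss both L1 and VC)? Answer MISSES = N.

#0 0xa1→b20/s0 MISS; vc=[]
#1 0xa6→b20/s0 L1-HIT; vc=[]
#2 0xe7→b28/s0 MISS; vc=[20]
#3 0xa4→b20/s0 VC-HIT; vc=[28]
#4 0xa0→b20/s0 L1-HIT; vc=[28]
#5 0xee→b29/s1 MISS; vc=[28]
#6 0xa1→b20/s0 L1-HIT; vc=[28]
#7 0xe8→b29/s1 L1-HIT; vc=[28]
#8 0xa0→b20/s0 L1-HIT; vc=[28]
#9 0xa2→b20/s0 L1-HIT; vc=[28]
#10 0xec→b29/s1 L1-HIT; vc=[28]
#11 0x2d→b5/s1 MISS; vc=[28,29]
#12 0x4f→b9/s1 MISS; vc=[28,29,5]
#13 0x2a→b5/s1 VC-HIT; vc=[28,29,9]

MISSES = 5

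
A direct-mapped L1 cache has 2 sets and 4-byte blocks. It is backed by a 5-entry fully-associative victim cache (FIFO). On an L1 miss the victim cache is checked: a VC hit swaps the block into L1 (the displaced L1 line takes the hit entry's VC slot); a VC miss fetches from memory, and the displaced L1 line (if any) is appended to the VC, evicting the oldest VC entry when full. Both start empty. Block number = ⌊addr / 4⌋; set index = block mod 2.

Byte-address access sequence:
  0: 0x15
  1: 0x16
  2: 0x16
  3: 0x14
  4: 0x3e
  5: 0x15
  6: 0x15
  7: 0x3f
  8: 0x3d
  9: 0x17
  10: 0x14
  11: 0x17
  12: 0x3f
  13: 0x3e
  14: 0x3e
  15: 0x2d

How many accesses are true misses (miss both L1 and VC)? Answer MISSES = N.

#0 0x15→b5/s1 MISS; vc=[]
#1 0x16→b5/s1 L1-HIT; vc=[]
#2 0x16→b5/s1 L1-HIT; vc=[]
#3 0x14→b5/s1 L1-HIT; vc=[]
#4 0x3e→b15/s1 MISS; vc=[5]
#5 0x15→b5/s1 VC-HIT; vc=[15]
#6 0x15→b5/s1 L1-HIT; vc=[15]
#7 0x3f→b15/s1 VC-HIT; vc=[5]
#8 0x3d→b15/s1 L1-HIT; vc=[5]
#9 0x17→b5/s1 VC-HIT; vc=[15]
#10 0x14→b5/s1 L1-HIT; vc=[15]
#11 0x17→b5/s1 L1-HIT; vc=[15]
#12 0x3f→b15/s1 VC-HIT; vc=[5]
#13 0x3e→b15/s1 L1-HIT; vc=[5]
#14 0x3e→b15/s1 L1-HIT; vc=[5]
#15 0x2d→b11/s1 MISS; vc=[5,15]

MISSES = 3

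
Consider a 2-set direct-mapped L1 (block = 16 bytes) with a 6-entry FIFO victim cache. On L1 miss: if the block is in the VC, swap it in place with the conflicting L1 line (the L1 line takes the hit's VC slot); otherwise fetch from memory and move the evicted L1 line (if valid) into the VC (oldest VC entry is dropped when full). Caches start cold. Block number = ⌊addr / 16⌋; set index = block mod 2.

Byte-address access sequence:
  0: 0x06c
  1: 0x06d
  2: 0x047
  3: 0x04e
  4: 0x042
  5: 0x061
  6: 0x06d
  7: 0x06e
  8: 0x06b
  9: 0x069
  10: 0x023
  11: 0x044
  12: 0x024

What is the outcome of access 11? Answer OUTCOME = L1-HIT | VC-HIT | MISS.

OUTCOME = VC-HIT

#0 0x6c→b6/s0 MISS; vc=[]
#1 0x6d→b6/s0 L1-HIT; vc=[]
#2 0x47→b4/s0 MISS; vc=[6]
#3 0x4e→b4/s0 L1-HIT; vc=[6]
#4 0x42→b4/s0 L1-HIT; vc=[6]
#5 0x61→b6/s0 VC-HIT; vc=[4]
#6 0x6d→b6/s0 L1-HIT; vc=[4]
#7 0x6e→b6/s0 L1-HIT; vc=[4]
#8 0x6b→b6/s0 L1-HIT; vc=[4]
#9 0x69→b6/s0 L1-HIT; vc=[4]
#10 0x23→b2/s0 MISS; vc=[4,6]
#11 0x44→b4/s0 VC-HIT; vc=[2,6]
#12 0x24→b2/s0 VC-HIT; vc=[4,6]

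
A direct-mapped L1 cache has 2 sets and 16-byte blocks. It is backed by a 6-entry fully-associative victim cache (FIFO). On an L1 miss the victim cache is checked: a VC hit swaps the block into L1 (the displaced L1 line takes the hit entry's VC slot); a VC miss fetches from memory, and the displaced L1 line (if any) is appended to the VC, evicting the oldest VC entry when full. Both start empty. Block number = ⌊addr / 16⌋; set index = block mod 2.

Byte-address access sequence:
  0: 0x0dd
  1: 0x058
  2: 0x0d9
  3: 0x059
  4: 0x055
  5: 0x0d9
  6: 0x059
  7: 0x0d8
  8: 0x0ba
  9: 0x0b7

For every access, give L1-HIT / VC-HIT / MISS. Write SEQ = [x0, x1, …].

SEQ = [MISS, MISS, VC-HIT, VC-HIT, L1-HIT, VC-HIT, VC-HIT, VC-HIT, MISS, L1-HIT]

  [0] addr=0xdd blk=13 s=1: MISS | VC []
  [1] addr=0x58 blk=5 s=1: MISS | VC [13]
  [2] addr=0xd9 blk=13 s=1: VC-HIT | VC [5]
  [3] addr=0x59 blk=5 s=1: VC-HIT | VC [13]
  [4] addr=0x55 blk=5 s=1: L1-HIT | VC [13]
  [5] addr=0xd9 blk=13 s=1: VC-HIT | VC [5]
  [6] addr=0x59 blk=5 s=1: VC-HIT | VC [13]
  [7] addr=0xd8 blk=13 s=1: VC-HIT | VC [5]
  [8] addr=0xba blk=11 s=1: MISS | VC [5, 13]
  [9] addr=0xb7 blk=11 s=1: L1-HIT | VC [5, 13]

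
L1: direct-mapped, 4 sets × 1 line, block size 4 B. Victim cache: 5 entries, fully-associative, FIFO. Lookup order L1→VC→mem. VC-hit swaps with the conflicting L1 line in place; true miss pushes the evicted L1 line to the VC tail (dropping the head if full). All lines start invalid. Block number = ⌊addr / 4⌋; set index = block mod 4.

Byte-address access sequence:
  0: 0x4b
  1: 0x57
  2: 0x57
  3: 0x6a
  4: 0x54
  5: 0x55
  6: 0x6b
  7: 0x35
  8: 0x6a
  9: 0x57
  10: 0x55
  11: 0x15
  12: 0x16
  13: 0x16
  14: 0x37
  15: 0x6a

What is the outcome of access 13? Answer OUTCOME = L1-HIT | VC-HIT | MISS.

  [0] addr=0x4b blk=18 s=2: MISS | VC []
  [1] addr=0x57 blk=21 s=1: MISS | VC []
  [2] addr=0x57 blk=21 s=1: L1-HIT | VC []
  [3] addr=0x6a blk=26 s=2: MISS | VC [18]
  [4] addr=0x54 blk=21 s=1: L1-HIT | VC [18]
  [5] addr=0x55 blk=21 s=1: L1-HIT | VC [18]
  [6] addr=0x6b blk=26 s=2: L1-HIT | VC [18]
  [7] addr=0x35 blk=13 s=1: MISS | VC [18, 21]
  [8] addr=0x6a blk=26 s=2: L1-HIT | VC [18, 21]
  [9] addr=0x57 blk=21 s=1: VC-HIT | VC [18, 13]
  [10] addr=0x55 blk=21 s=1: L1-HIT | VC [18, 13]
  [11] addr=0x15 blk=5 s=1: MISS | VC [18, 13, 21]
  [12] addr=0x16 blk=5 s=1: L1-HIT | VC [18, 13, 21]
  [13] addr=0x16 blk=5 s=1: L1-HIT | VC [18, 13, 21]
  [14] addr=0x37 blk=13 s=1: VC-HIT | VC [18, 5, 21]
  [15] addr=0x6a blk=26 s=2: L1-HIT | VC [18, 5, 21]

OUTCOME = L1-HIT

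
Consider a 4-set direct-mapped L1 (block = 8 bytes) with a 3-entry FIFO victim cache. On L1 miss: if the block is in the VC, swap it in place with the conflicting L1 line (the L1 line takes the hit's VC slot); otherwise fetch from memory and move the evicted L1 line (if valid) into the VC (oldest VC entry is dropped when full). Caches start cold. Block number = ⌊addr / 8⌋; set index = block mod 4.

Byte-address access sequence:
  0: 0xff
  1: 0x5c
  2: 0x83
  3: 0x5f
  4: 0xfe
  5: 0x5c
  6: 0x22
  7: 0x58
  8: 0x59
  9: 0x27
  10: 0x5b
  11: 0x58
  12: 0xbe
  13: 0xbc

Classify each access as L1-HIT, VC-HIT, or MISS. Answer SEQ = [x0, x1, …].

SEQ = [MISS, MISS, MISS, L1-HIT, VC-HIT, VC-HIT, MISS, L1-HIT, L1-HIT, L1-HIT, L1-HIT, L1-HIT, MISS, L1-HIT]

0: 0xff (blk 31, set 3) → MISS  vc=[]
1: 0x5c (blk 11, set 3) → MISS  vc=[31]
2: 0x83 (blk 16, set 0) → MISS  vc=[31]
3: 0x5f (blk 11, set 3) → L1-HIT  vc=[31]
4: 0xfe (blk 31, set 3) → VC-HIT  vc=[11]
5: 0x5c (blk 11, set 3) → VC-HIT  vc=[31]
6: 0x22 (blk 4, set 0) → MISS  vc=[31, 16]
7: 0x58 (blk 11, set 3) → L1-HIT  vc=[31, 16]
8: 0x59 (blk 11, set 3) → L1-HIT  vc=[31, 16]
9: 0x27 (blk 4, set 0) → L1-HIT  vc=[31, 16]
10: 0x5b (blk 11, set 3) → L1-HIT  vc=[31, 16]
11: 0x58 (blk 11, set 3) → L1-HIT  vc=[31, 16]
12: 0xbe (blk 23, set 3) → MISS  vc=[31, 16, 11]
13: 0xbc (blk 23, set 3) → L1-HIT  vc=[31, 16, 11]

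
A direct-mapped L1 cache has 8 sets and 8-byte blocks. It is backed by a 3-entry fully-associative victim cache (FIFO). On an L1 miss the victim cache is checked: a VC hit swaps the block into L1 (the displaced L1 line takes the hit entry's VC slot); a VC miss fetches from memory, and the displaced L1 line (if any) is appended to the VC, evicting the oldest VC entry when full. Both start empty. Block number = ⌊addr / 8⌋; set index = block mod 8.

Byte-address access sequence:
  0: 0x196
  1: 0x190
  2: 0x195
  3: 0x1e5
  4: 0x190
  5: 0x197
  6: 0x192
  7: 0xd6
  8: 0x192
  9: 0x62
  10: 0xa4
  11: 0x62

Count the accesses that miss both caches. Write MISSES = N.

MISSES = 5

  [0] addr=0x196 blk=50 s=2: MISS | VC []
  [1] addr=0x190 blk=50 s=2: L1-HIT | VC []
  [2] addr=0x195 blk=50 s=2: L1-HIT | VC []
  [3] addr=0x1e5 blk=60 s=4: MISS | VC []
  [4] addr=0x190 blk=50 s=2: L1-HIT | VC []
  [5] addr=0x197 blk=50 s=2: L1-HIT | VC []
  [6] addr=0x192 blk=50 s=2: L1-HIT | VC []
  [7] addr=0xd6 blk=26 s=2: MISS | VC [50]
  [8] addr=0x192 blk=50 s=2: VC-HIT | VC [26]
  [9] addr=0x62 blk=12 s=4: MISS | VC [26, 60]
  [10] addr=0xa4 blk=20 s=4: MISS | VC [26, 60, 12]
  [11] addr=0x62 blk=12 s=4: VC-HIT | VC [26, 60, 20]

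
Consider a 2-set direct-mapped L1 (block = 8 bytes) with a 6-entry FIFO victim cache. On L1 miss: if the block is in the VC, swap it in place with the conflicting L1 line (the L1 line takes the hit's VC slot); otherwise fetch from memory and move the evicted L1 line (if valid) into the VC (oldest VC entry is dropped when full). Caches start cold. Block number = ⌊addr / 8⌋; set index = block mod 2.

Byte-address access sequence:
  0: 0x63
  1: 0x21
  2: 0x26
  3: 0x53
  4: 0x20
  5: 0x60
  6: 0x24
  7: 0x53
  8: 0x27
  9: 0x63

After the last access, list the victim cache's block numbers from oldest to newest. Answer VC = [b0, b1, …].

  [0] addr=0x63 blk=12 s=0: MISS | VC []
  [1] addr=0x21 blk=4 s=0: MISS | VC [12]
  [2] addr=0x26 blk=4 s=0: L1-HIT | VC [12]
  [3] addr=0x53 blk=10 s=0: MISS | VC [12, 4]
  [4] addr=0x20 blk=4 s=0: VC-HIT | VC [12, 10]
  [5] addr=0x60 blk=12 s=0: VC-HIT | VC [4, 10]
  [6] addr=0x24 blk=4 s=0: VC-HIT | VC [12, 10]
  [7] addr=0x53 blk=10 s=0: VC-HIT | VC [12, 4]
  [8] addr=0x27 blk=4 s=0: VC-HIT | VC [12, 10]
  [9] addr=0x63 blk=12 s=0: VC-HIT | VC [4, 10]

VC = [4, 10]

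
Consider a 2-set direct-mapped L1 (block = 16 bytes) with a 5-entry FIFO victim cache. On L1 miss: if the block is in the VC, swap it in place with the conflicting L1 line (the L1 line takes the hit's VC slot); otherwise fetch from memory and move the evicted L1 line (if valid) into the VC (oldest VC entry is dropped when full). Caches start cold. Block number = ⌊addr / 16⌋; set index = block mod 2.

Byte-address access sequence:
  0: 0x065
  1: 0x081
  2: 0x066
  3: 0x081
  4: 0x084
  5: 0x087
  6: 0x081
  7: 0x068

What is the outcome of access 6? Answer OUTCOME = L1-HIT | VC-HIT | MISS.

OUTCOME = L1-HIT

  [0] addr=0x65 blk=6 s=0: MISS | VC []
  [1] addr=0x81 blk=8 s=0: MISS | VC [6]
  [2] addr=0x66 blk=6 s=0: VC-HIT | VC [8]
  [3] addr=0x81 blk=8 s=0: VC-HIT | VC [6]
  [4] addr=0x84 blk=8 s=0: L1-HIT | VC [6]
  [5] addr=0x87 blk=8 s=0: L1-HIT | VC [6]
  [6] addr=0x81 blk=8 s=0: L1-HIT | VC [6]
  [7] addr=0x68 blk=6 s=0: VC-HIT | VC [8]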